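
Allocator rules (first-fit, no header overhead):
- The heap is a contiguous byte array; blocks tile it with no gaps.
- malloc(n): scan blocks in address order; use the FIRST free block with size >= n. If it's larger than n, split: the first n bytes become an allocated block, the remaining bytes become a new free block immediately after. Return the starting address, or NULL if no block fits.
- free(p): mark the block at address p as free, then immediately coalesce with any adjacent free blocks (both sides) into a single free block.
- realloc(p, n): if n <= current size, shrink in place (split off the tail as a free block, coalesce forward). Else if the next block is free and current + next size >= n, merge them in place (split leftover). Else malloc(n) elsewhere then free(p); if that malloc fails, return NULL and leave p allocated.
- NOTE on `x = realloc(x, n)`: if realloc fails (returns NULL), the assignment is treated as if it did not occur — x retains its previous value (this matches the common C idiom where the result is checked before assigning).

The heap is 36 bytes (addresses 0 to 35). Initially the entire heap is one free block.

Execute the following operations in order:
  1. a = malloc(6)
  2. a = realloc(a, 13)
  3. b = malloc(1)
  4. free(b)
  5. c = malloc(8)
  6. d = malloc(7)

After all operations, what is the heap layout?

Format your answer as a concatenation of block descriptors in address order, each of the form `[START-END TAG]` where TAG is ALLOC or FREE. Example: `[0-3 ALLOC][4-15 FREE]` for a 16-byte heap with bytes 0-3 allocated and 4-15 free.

Answer: [0-12 ALLOC][13-20 ALLOC][21-27 ALLOC][28-35 FREE]

Derivation:
Op 1: a = malloc(6) -> a = 0; heap: [0-5 ALLOC][6-35 FREE]
Op 2: a = realloc(a, 13) -> a = 0; heap: [0-12 ALLOC][13-35 FREE]
Op 3: b = malloc(1) -> b = 13; heap: [0-12 ALLOC][13-13 ALLOC][14-35 FREE]
Op 4: free(b) -> (freed b); heap: [0-12 ALLOC][13-35 FREE]
Op 5: c = malloc(8) -> c = 13; heap: [0-12 ALLOC][13-20 ALLOC][21-35 FREE]
Op 6: d = malloc(7) -> d = 21; heap: [0-12 ALLOC][13-20 ALLOC][21-27 ALLOC][28-35 FREE]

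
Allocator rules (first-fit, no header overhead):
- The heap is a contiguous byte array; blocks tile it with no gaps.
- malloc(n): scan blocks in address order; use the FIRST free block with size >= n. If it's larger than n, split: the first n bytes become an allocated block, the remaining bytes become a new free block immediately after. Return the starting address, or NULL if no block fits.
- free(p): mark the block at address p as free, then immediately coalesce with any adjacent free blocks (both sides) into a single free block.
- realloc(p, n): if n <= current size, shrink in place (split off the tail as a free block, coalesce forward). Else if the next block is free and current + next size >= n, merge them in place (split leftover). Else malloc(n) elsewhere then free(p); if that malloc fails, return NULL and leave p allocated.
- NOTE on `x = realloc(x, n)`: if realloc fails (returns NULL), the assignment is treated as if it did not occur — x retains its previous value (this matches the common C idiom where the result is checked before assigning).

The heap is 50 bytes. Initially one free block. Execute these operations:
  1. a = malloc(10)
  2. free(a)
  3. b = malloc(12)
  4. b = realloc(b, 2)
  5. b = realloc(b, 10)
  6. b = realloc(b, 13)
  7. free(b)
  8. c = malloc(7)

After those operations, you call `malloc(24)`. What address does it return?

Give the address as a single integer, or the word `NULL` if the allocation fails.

Answer: 7

Derivation:
Op 1: a = malloc(10) -> a = 0; heap: [0-9 ALLOC][10-49 FREE]
Op 2: free(a) -> (freed a); heap: [0-49 FREE]
Op 3: b = malloc(12) -> b = 0; heap: [0-11 ALLOC][12-49 FREE]
Op 4: b = realloc(b, 2) -> b = 0; heap: [0-1 ALLOC][2-49 FREE]
Op 5: b = realloc(b, 10) -> b = 0; heap: [0-9 ALLOC][10-49 FREE]
Op 6: b = realloc(b, 13) -> b = 0; heap: [0-12 ALLOC][13-49 FREE]
Op 7: free(b) -> (freed b); heap: [0-49 FREE]
Op 8: c = malloc(7) -> c = 0; heap: [0-6 ALLOC][7-49 FREE]
malloc(24): first-fit scan over [0-6 ALLOC][7-49 FREE] -> 7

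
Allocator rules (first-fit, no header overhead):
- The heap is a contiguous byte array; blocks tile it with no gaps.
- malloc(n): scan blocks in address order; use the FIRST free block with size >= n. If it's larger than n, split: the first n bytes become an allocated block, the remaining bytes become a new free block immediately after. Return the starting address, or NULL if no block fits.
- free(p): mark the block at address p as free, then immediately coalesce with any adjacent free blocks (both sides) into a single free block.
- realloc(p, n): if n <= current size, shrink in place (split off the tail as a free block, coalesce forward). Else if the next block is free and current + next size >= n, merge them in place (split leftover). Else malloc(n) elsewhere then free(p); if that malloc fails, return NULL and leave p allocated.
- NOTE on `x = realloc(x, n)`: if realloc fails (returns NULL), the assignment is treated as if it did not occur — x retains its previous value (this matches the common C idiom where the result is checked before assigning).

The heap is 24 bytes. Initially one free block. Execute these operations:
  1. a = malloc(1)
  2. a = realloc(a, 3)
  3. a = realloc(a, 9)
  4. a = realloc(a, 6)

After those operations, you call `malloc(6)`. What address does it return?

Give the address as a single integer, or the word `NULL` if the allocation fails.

Answer: 6

Derivation:
Op 1: a = malloc(1) -> a = 0; heap: [0-0 ALLOC][1-23 FREE]
Op 2: a = realloc(a, 3) -> a = 0; heap: [0-2 ALLOC][3-23 FREE]
Op 3: a = realloc(a, 9) -> a = 0; heap: [0-8 ALLOC][9-23 FREE]
Op 4: a = realloc(a, 6) -> a = 0; heap: [0-5 ALLOC][6-23 FREE]
malloc(6): first-fit scan over [0-5 ALLOC][6-23 FREE] -> 6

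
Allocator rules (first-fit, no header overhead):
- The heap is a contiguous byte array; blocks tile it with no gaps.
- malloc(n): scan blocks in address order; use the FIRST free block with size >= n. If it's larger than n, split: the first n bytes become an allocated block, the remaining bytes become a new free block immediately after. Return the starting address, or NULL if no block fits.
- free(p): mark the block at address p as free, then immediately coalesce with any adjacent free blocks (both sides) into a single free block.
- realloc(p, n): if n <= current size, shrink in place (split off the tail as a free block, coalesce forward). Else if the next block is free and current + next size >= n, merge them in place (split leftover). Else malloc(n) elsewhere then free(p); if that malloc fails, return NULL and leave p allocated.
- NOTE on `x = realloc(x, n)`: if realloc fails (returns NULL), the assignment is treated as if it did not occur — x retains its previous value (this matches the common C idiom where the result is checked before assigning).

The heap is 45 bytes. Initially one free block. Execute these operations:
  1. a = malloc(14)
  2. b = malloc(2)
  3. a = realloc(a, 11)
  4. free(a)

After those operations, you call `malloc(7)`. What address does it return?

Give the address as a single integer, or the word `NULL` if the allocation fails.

Op 1: a = malloc(14) -> a = 0; heap: [0-13 ALLOC][14-44 FREE]
Op 2: b = malloc(2) -> b = 14; heap: [0-13 ALLOC][14-15 ALLOC][16-44 FREE]
Op 3: a = realloc(a, 11) -> a = 0; heap: [0-10 ALLOC][11-13 FREE][14-15 ALLOC][16-44 FREE]
Op 4: free(a) -> (freed a); heap: [0-13 FREE][14-15 ALLOC][16-44 FREE]
malloc(7): first-fit scan over [0-13 FREE][14-15 ALLOC][16-44 FREE] -> 0

Answer: 0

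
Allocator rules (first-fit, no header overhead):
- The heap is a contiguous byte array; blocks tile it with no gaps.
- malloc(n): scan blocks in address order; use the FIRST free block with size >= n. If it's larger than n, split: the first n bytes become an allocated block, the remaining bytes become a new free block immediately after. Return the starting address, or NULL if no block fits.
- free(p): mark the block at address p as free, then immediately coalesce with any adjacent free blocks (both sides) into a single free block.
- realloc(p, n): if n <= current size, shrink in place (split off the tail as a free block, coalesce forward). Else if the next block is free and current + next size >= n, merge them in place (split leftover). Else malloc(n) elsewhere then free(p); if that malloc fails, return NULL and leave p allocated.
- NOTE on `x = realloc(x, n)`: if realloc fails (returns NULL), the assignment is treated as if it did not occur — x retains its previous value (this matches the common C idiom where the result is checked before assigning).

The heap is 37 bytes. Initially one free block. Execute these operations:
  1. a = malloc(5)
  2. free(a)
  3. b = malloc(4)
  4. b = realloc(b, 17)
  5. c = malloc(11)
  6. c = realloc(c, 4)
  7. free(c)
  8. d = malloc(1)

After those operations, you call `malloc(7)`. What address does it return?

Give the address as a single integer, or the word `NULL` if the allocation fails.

Op 1: a = malloc(5) -> a = 0; heap: [0-4 ALLOC][5-36 FREE]
Op 2: free(a) -> (freed a); heap: [0-36 FREE]
Op 3: b = malloc(4) -> b = 0; heap: [0-3 ALLOC][4-36 FREE]
Op 4: b = realloc(b, 17) -> b = 0; heap: [0-16 ALLOC][17-36 FREE]
Op 5: c = malloc(11) -> c = 17; heap: [0-16 ALLOC][17-27 ALLOC][28-36 FREE]
Op 6: c = realloc(c, 4) -> c = 17; heap: [0-16 ALLOC][17-20 ALLOC][21-36 FREE]
Op 7: free(c) -> (freed c); heap: [0-16 ALLOC][17-36 FREE]
Op 8: d = malloc(1) -> d = 17; heap: [0-16 ALLOC][17-17 ALLOC][18-36 FREE]
malloc(7): first-fit scan over [0-16 ALLOC][17-17 ALLOC][18-36 FREE] -> 18

Answer: 18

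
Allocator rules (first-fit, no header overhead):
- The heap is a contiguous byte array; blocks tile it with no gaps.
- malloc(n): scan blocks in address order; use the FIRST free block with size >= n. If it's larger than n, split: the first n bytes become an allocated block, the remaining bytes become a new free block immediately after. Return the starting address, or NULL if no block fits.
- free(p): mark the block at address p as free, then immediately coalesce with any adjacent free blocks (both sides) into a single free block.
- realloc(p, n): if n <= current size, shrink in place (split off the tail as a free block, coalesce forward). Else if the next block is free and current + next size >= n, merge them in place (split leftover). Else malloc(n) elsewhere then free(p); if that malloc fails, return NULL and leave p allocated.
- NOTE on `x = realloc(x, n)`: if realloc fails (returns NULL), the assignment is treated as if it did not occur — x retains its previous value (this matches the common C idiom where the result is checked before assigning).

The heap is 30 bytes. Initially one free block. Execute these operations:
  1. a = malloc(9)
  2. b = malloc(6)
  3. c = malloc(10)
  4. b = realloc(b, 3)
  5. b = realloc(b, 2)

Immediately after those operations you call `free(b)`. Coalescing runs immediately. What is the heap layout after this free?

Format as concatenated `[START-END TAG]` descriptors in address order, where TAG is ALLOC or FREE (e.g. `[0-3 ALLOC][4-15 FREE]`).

Op 1: a = malloc(9) -> a = 0; heap: [0-8 ALLOC][9-29 FREE]
Op 2: b = malloc(6) -> b = 9; heap: [0-8 ALLOC][9-14 ALLOC][15-29 FREE]
Op 3: c = malloc(10) -> c = 15; heap: [0-8 ALLOC][9-14 ALLOC][15-24 ALLOC][25-29 FREE]
Op 4: b = realloc(b, 3) -> b = 9; heap: [0-8 ALLOC][9-11 ALLOC][12-14 FREE][15-24 ALLOC][25-29 FREE]
Op 5: b = realloc(b, 2) -> b = 9; heap: [0-8 ALLOC][9-10 ALLOC][11-14 FREE][15-24 ALLOC][25-29 FREE]
free(b): b = 9 -> block [9-10 ALLOC]; mark free, coalesce with adjacent free neighbors -> [0-8 ALLOC][9-14 FREE][15-24 ALLOC][25-29 FREE]

Answer: [0-8 ALLOC][9-14 FREE][15-24 ALLOC][25-29 FREE]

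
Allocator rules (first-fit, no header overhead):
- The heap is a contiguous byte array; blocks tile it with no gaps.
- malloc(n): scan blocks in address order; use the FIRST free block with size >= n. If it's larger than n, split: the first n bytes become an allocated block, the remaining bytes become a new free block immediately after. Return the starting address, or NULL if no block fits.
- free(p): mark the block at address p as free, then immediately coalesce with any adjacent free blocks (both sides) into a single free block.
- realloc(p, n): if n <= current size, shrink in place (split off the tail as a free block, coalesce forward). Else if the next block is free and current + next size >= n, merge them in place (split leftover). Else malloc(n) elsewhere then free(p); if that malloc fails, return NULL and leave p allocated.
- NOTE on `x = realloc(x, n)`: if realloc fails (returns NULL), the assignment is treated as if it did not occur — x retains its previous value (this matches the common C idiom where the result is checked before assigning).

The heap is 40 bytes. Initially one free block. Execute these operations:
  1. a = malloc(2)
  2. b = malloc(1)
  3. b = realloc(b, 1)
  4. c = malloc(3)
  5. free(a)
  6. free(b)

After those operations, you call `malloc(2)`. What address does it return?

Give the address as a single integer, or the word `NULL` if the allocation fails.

Op 1: a = malloc(2) -> a = 0; heap: [0-1 ALLOC][2-39 FREE]
Op 2: b = malloc(1) -> b = 2; heap: [0-1 ALLOC][2-2 ALLOC][3-39 FREE]
Op 3: b = realloc(b, 1) -> b = 2; heap: [0-1 ALLOC][2-2 ALLOC][3-39 FREE]
Op 4: c = malloc(3) -> c = 3; heap: [0-1 ALLOC][2-2 ALLOC][3-5 ALLOC][6-39 FREE]
Op 5: free(a) -> (freed a); heap: [0-1 FREE][2-2 ALLOC][3-5 ALLOC][6-39 FREE]
Op 6: free(b) -> (freed b); heap: [0-2 FREE][3-5 ALLOC][6-39 FREE]
malloc(2): first-fit scan over [0-2 FREE][3-5 ALLOC][6-39 FREE] -> 0

Answer: 0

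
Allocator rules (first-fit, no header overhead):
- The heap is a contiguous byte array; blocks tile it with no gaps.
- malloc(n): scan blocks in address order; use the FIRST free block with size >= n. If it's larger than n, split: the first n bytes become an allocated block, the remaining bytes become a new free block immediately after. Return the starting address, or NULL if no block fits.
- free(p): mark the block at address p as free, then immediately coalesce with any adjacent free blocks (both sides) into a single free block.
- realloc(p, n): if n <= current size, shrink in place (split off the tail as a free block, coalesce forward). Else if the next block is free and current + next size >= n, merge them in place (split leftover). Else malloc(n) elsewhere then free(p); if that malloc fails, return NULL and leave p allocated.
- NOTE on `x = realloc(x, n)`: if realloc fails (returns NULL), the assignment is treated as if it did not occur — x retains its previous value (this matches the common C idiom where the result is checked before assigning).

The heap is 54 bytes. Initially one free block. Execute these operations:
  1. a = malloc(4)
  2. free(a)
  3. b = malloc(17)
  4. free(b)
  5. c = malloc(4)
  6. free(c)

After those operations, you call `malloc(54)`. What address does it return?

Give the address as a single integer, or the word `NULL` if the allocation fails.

Op 1: a = malloc(4) -> a = 0; heap: [0-3 ALLOC][4-53 FREE]
Op 2: free(a) -> (freed a); heap: [0-53 FREE]
Op 3: b = malloc(17) -> b = 0; heap: [0-16 ALLOC][17-53 FREE]
Op 4: free(b) -> (freed b); heap: [0-53 FREE]
Op 5: c = malloc(4) -> c = 0; heap: [0-3 ALLOC][4-53 FREE]
Op 6: free(c) -> (freed c); heap: [0-53 FREE]
malloc(54): first-fit scan over [0-53 FREE] -> 0

Answer: 0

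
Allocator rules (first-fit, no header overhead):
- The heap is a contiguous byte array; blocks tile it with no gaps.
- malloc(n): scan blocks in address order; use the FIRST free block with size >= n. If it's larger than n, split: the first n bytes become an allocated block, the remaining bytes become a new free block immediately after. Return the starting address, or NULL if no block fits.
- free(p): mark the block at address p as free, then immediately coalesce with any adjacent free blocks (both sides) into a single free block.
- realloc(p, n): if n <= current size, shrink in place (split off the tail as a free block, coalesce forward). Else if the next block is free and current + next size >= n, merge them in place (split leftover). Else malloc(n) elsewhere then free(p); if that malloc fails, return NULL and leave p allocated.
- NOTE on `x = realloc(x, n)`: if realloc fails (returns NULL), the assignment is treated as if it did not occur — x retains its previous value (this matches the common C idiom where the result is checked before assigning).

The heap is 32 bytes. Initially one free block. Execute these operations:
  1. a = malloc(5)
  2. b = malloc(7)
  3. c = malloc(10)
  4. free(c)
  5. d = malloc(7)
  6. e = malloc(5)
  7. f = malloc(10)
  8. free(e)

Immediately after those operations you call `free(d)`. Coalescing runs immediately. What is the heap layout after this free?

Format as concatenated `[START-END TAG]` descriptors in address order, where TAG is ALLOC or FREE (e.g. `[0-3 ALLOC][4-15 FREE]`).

Answer: [0-4 ALLOC][5-11 ALLOC][12-31 FREE]

Derivation:
Op 1: a = malloc(5) -> a = 0; heap: [0-4 ALLOC][5-31 FREE]
Op 2: b = malloc(7) -> b = 5; heap: [0-4 ALLOC][5-11 ALLOC][12-31 FREE]
Op 3: c = malloc(10) -> c = 12; heap: [0-4 ALLOC][5-11 ALLOC][12-21 ALLOC][22-31 FREE]
Op 4: free(c) -> (freed c); heap: [0-4 ALLOC][5-11 ALLOC][12-31 FREE]
Op 5: d = malloc(7) -> d = 12; heap: [0-4 ALLOC][5-11 ALLOC][12-18 ALLOC][19-31 FREE]
Op 6: e = malloc(5) -> e = 19; heap: [0-4 ALLOC][5-11 ALLOC][12-18 ALLOC][19-23 ALLOC][24-31 FREE]
Op 7: f = malloc(10) -> f = NULL; heap: [0-4 ALLOC][5-11 ALLOC][12-18 ALLOC][19-23 ALLOC][24-31 FREE]
Op 8: free(e) -> (freed e); heap: [0-4 ALLOC][5-11 ALLOC][12-18 ALLOC][19-31 FREE]
free(d): d = 12 -> block [12-18 ALLOC]; mark free, coalesce with adjacent free neighbors -> [0-4 ALLOC][5-11 ALLOC][12-31 FREE]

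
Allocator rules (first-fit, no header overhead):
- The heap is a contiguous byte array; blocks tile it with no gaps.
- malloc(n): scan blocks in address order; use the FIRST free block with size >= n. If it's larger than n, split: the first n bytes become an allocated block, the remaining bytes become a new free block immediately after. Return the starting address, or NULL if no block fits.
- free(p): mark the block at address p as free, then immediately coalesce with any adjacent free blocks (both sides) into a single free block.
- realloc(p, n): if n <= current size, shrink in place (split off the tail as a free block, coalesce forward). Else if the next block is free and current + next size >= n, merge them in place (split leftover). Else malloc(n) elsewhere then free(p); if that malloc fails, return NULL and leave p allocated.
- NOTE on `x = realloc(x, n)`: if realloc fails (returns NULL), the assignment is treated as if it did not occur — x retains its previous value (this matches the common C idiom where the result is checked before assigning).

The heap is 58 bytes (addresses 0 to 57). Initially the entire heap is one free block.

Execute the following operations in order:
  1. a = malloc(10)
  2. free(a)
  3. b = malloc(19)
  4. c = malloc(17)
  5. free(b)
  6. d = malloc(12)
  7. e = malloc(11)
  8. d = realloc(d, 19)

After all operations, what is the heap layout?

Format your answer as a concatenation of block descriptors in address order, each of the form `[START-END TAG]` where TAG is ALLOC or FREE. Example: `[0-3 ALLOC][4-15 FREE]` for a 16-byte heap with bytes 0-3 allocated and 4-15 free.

Op 1: a = malloc(10) -> a = 0; heap: [0-9 ALLOC][10-57 FREE]
Op 2: free(a) -> (freed a); heap: [0-57 FREE]
Op 3: b = malloc(19) -> b = 0; heap: [0-18 ALLOC][19-57 FREE]
Op 4: c = malloc(17) -> c = 19; heap: [0-18 ALLOC][19-35 ALLOC][36-57 FREE]
Op 5: free(b) -> (freed b); heap: [0-18 FREE][19-35 ALLOC][36-57 FREE]
Op 6: d = malloc(12) -> d = 0; heap: [0-11 ALLOC][12-18 FREE][19-35 ALLOC][36-57 FREE]
Op 7: e = malloc(11) -> e = 36; heap: [0-11 ALLOC][12-18 FREE][19-35 ALLOC][36-46 ALLOC][47-57 FREE]
Op 8: d = realloc(d, 19) -> d = 0; heap: [0-18 ALLOC][19-35 ALLOC][36-46 ALLOC][47-57 FREE]

Answer: [0-18 ALLOC][19-35 ALLOC][36-46 ALLOC][47-57 FREE]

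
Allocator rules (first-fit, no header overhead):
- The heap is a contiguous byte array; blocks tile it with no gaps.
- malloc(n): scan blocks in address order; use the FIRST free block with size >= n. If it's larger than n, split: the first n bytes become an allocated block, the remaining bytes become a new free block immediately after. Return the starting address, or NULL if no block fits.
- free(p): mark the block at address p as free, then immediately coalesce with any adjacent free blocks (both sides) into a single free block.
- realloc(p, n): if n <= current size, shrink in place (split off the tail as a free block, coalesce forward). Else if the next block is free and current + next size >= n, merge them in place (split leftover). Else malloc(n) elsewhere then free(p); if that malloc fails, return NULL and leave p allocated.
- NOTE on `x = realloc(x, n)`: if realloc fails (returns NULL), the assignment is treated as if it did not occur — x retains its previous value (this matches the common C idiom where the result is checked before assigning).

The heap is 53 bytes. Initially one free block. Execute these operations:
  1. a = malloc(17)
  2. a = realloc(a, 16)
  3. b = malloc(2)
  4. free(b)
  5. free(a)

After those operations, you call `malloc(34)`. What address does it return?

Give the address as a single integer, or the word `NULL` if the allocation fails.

Answer: 0

Derivation:
Op 1: a = malloc(17) -> a = 0; heap: [0-16 ALLOC][17-52 FREE]
Op 2: a = realloc(a, 16) -> a = 0; heap: [0-15 ALLOC][16-52 FREE]
Op 3: b = malloc(2) -> b = 16; heap: [0-15 ALLOC][16-17 ALLOC][18-52 FREE]
Op 4: free(b) -> (freed b); heap: [0-15 ALLOC][16-52 FREE]
Op 5: free(a) -> (freed a); heap: [0-52 FREE]
malloc(34): first-fit scan over [0-52 FREE] -> 0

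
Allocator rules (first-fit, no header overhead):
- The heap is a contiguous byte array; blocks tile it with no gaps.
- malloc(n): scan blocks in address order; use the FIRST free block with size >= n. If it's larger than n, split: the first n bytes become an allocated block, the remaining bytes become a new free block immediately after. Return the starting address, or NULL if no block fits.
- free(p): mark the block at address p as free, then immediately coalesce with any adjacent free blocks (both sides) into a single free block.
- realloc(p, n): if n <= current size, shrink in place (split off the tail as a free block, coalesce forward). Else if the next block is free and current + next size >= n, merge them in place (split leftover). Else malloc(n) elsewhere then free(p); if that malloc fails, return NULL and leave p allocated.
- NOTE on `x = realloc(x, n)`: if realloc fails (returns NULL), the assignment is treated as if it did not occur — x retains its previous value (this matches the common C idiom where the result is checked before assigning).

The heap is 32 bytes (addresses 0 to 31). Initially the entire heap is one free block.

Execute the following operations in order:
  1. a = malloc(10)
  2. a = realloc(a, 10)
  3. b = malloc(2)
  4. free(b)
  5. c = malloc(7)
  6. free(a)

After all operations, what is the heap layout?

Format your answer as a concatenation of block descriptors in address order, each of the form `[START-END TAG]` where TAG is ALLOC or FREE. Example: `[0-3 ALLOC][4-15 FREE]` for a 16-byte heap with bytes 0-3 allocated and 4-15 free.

Answer: [0-9 FREE][10-16 ALLOC][17-31 FREE]

Derivation:
Op 1: a = malloc(10) -> a = 0; heap: [0-9 ALLOC][10-31 FREE]
Op 2: a = realloc(a, 10) -> a = 0; heap: [0-9 ALLOC][10-31 FREE]
Op 3: b = malloc(2) -> b = 10; heap: [0-9 ALLOC][10-11 ALLOC][12-31 FREE]
Op 4: free(b) -> (freed b); heap: [0-9 ALLOC][10-31 FREE]
Op 5: c = malloc(7) -> c = 10; heap: [0-9 ALLOC][10-16 ALLOC][17-31 FREE]
Op 6: free(a) -> (freed a); heap: [0-9 FREE][10-16 ALLOC][17-31 FREE]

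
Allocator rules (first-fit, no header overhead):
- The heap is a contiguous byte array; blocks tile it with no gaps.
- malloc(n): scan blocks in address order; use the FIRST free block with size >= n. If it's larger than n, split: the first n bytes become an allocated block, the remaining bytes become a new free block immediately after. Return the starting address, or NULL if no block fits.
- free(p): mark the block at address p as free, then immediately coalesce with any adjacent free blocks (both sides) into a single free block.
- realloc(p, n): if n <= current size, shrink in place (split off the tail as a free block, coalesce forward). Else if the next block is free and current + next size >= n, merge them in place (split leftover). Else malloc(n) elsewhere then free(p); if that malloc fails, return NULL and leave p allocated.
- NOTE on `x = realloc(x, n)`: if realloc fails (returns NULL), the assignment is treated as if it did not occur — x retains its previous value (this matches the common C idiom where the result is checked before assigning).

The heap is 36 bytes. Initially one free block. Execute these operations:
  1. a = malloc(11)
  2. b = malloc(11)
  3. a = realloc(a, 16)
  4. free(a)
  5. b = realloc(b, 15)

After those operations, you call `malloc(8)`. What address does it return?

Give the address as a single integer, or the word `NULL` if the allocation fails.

Answer: 0

Derivation:
Op 1: a = malloc(11) -> a = 0; heap: [0-10 ALLOC][11-35 FREE]
Op 2: b = malloc(11) -> b = 11; heap: [0-10 ALLOC][11-21 ALLOC][22-35 FREE]
Op 3: a = realloc(a, 16) -> NULL (a unchanged); heap: [0-10 ALLOC][11-21 ALLOC][22-35 FREE]
Op 4: free(a) -> (freed a); heap: [0-10 FREE][11-21 ALLOC][22-35 FREE]
Op 5: b = realloc(b, 15) -> b = 11; heap: [0-10 FREE][11-25 ALLOC][26-35 FREE]
malloc(8): first-fit scan over [0-10 FREE][11-25 ALLOC][26-35 FREE] -> 0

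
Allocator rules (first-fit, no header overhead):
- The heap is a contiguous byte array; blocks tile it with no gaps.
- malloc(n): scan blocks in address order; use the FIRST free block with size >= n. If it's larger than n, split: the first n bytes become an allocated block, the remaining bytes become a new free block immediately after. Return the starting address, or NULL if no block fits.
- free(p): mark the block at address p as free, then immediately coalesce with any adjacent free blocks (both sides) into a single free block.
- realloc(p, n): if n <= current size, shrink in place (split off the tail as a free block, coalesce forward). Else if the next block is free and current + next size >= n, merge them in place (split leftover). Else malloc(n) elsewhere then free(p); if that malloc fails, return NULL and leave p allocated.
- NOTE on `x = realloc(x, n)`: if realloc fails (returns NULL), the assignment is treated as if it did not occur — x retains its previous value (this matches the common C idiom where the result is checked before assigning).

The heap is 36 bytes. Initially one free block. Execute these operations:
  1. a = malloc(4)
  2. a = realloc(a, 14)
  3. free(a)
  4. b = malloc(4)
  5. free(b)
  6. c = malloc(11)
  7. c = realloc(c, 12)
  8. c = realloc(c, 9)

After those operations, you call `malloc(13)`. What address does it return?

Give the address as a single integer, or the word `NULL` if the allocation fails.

Op 1: a = malloc(4) -> a = 0; heap: [0-3 ALLOC][4-35 FREE]
Op 2: a = realloc(a, 14) -> a = 0; heap: [0-13 ALLOC][14-35 FREE]
Op 3: free(a) -> (freed a); heap: [0-35 FREE]
Op 4: b = malloc(4) -> b = 0; heap: [0-3 ALLOC][4-35 FREE]
Op 5: free(b) -> (freed b); heap: [0-35 FREE]
Op 6: c = malloc(11) -> c = 0; heap: [0-10 ALLOC][11-35 FREE]
Op 7: c = realloc(c, 12) -> c = 0; heap: [0-11 ALLOC][12-35 FREE]
Op 8: c = realloc(c, 9) -> c = 0; heap: [0-8 ALLOC][9-35 FREE]
malloc(13): first-fit scan over [0-8 ALLOC][9-35 FREE] -> 9

Answer: 9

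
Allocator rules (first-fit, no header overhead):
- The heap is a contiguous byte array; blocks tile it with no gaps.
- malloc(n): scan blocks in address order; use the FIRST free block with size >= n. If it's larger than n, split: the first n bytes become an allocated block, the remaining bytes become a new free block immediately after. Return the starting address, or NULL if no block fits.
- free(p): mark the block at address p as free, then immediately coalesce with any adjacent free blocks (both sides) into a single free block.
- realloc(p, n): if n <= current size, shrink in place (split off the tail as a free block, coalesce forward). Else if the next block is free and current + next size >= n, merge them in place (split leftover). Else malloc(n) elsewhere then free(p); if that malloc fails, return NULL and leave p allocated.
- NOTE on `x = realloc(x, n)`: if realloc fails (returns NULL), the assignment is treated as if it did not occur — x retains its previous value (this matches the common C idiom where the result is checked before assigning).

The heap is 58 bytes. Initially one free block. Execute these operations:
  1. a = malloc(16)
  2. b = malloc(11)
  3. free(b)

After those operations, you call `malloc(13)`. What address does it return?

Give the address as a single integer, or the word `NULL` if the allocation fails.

Op 1: a = malloc(16) -> a = 0; heap: [0-15 ALLOC][16-57 FREE]
Op 2: b = malloc(11) -> b = 16; heap: [0-15 ALLOC][16-26 ALLOC][27-57 FREE]
Op 3: free(b) -> (freed b); heap: [0-15 ALLOC][16-57 FREE]
malloc(13): first-fit scan over [0-15 ALLOC][16-57 FREE] -> 16

Answer: 16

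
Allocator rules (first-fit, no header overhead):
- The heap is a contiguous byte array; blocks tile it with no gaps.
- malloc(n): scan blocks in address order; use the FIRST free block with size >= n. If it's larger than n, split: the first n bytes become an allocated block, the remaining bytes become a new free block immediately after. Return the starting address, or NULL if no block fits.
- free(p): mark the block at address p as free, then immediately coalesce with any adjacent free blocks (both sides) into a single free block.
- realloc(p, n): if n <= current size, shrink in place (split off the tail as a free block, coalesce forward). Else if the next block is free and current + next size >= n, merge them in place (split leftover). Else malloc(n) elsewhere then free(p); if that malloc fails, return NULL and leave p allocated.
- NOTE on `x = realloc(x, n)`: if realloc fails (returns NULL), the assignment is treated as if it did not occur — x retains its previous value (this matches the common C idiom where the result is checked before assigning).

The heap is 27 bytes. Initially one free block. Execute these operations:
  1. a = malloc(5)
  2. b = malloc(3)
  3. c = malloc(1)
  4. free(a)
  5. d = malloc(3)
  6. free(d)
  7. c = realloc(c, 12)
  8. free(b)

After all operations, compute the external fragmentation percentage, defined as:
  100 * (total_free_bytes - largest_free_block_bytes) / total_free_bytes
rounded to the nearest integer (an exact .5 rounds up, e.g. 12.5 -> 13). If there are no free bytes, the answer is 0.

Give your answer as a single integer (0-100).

Answer: 47

Derivation:
Op 1: a = malloc(5) -> a = 0; heap: [0-4 ALLOC][5-26 FREE]
Op 2: b = malloc(3) -> b = 5; heap: [0-4 ALLOC][5-7 ALLOC][8-26 FREE]
Op 3: c = malloc(1) -> c = 8; heap: [0-4 ALLOC][5-7 ALLOC][8-8 ALLOC][9-26 FREE]
Op 4: free(a) -> (freed a); heap: [0-4 FREE][5-7 ALLOC][8-8 ALLOC][9-26 FREE]
Op 5: d = malloc(3) -> d = 0; heap: [0-2 ALLOC][3-4 FREE][5-7 ALLOC][8-8 ALLOC][9-26 FREE]
Op 6: free(d) -> (freed d); heap: [0-4 FREE][5-7 ALLOC][8-8 ALLOC][9-26 FREE]
Op 7: c = realloc(c, 12) -> c = 8; heap: [0-4 FREE][5-7 ALLOC][8-19 ALLOC][20-26 FREE]
Op 8: free(b) -> (freed b); heap: [0-7 FREE][8-19 ALLOC][20-26 FREE]
Free blocks: [8 7] total_free=15 largest=8 -> 100*(15-8)/15 = 700/15 ≈ 46.667 -> rounds to 47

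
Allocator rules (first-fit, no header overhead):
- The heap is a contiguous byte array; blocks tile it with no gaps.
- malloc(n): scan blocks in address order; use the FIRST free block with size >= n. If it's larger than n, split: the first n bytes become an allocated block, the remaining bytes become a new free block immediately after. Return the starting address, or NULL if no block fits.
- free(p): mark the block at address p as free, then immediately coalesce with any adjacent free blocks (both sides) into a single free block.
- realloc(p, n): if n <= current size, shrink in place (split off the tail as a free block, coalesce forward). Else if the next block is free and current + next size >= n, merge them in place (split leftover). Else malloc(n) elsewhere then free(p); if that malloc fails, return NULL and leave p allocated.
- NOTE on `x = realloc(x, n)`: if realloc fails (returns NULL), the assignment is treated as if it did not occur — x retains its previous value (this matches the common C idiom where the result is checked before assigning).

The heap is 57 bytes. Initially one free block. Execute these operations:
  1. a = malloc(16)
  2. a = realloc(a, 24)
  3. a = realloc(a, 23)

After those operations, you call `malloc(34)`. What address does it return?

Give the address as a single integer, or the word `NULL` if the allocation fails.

Answer: 23

Derivation:
Op 1: a = malloc(16) -> a = 0; heap: [0-15 ALLOC][16-56 FREE]
Op 2: a = realloc(a, 24) -> a = 0; heap: [0-23 ALLOC][24-56 FREE]
Op 3: a = realloc(a, 23) -> a = 0; heap: [0-22 ALLOC][23-56 FREE]
malloc(34): first-fit scan over [0-22 ALLOC][23-56 FREE] -> 23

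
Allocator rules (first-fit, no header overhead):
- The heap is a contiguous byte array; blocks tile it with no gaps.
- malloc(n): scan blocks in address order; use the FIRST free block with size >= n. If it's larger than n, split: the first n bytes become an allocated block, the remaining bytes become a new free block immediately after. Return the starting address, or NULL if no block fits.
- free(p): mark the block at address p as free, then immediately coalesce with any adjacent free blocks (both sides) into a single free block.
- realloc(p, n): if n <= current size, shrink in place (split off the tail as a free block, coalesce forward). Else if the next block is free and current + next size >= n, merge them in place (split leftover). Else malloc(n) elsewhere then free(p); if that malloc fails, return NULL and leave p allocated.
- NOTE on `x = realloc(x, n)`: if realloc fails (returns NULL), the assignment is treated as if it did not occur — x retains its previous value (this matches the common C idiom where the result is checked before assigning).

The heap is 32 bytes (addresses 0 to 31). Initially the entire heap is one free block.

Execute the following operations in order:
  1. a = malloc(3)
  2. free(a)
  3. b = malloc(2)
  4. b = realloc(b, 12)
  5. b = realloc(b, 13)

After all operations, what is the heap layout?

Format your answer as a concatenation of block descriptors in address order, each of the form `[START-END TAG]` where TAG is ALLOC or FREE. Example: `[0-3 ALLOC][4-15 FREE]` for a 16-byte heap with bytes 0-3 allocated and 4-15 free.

Answer: [0-12 ALLOC][13-31 FREE]

Derivation:
Op 1: a = malloc(3) -> a = 0; heap: [0-2 ALLOC][3-31 FREE]
Op 2: free(a) -> (freed a); heap: [0-31 FREE]
Op 3: b = malloc(2) -> b = 0; heap: [0-1 ALLOC][2-31 FREE]
Op 4: b = realloc(b, 12) -> b = 0; heap: [0-11 ALLOC][12-31 FREE]
Op 5: b = realloc(b, 13) -> b = 0; heap: [0-12 ALLOC][13-31 FREE]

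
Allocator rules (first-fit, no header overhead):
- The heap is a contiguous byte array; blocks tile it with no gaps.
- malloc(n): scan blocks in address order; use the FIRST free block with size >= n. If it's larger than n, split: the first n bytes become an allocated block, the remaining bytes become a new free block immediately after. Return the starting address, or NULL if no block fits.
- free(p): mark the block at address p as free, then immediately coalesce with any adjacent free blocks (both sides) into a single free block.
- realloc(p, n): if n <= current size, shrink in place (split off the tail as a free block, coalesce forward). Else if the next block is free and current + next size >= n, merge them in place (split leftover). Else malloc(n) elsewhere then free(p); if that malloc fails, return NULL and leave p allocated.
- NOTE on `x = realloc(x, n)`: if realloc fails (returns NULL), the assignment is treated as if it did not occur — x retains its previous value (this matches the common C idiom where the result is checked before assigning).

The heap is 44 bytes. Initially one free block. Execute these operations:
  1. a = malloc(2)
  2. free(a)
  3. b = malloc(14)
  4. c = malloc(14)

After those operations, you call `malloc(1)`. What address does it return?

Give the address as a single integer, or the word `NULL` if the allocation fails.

Op 1: a = malloc(2) -> a = 0; heap: [0-1 ALLOC][2-43 FREE]
Op 2: free(a) -> (freed a); heap: [0-43 FREE]
Op 3: b = malloc(14) -> b = 0; heap: [0-13 ALLOC][14-43 FREE]
Op 4: c = malloc(14) -> c = 14; heap: [0-13 ALLOC][14-27 ALLOC][28-43 FREE]
malloc(1): first-fit scan over [0-13 ALLOC][14-27 ALLOC][28-43 FREE] -> 28

Answer: 28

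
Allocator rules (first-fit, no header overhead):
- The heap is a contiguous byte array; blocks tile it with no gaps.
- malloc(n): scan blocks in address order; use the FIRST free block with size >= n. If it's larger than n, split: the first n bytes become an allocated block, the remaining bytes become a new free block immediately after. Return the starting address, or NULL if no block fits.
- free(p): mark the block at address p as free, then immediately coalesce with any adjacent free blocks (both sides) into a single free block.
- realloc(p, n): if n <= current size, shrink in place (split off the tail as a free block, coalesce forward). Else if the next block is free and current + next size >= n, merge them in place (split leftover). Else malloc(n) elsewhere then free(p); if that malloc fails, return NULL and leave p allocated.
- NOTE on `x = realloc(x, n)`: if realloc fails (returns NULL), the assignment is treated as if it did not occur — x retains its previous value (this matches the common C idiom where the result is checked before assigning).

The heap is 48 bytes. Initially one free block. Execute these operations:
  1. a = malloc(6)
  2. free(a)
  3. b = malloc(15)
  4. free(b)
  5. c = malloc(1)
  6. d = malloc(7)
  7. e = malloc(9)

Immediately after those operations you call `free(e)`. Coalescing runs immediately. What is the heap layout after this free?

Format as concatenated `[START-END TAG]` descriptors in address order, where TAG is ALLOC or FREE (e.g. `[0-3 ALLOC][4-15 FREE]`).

Answer: [0-0 ALLOC][1-7 ALLOC][8-47 FREE]

Derivation:
Op 1: a = malloc(6) -> a = 0; heap: [0-5 ALLOC][6-47 FREE]
Op 2: free(a) -> (freed a); heap: [0-47 FREE]
Op 3: b = malloc(15) -> b = 0; heap: [0-14 ALLOC][15-47 FREE]
Op 4: free(b) -> (freed b); heap: [0-47 FREE]
Op 5: c = malloc(1) -> c = 0; heap: [0-0 ALLOC][1-47 FREE]
Op 6: d = malloc(7) -> d = 1; heap: [0-0 ALLOC][1-7 ALLOC][8-47 FREE]
Op 7: e = malloc(9) -> e = 8; heap: [0-0 ALLOC][1-7 ALLOC][8-16 ALLOC][17-47 FREE]
free(e): e = 8 -> block [8-16 ALLOC]; mark free, coalesce with adjacent free neighbors -> [0-0 ALLOC][1-7 ALLOC][8-47 FREE]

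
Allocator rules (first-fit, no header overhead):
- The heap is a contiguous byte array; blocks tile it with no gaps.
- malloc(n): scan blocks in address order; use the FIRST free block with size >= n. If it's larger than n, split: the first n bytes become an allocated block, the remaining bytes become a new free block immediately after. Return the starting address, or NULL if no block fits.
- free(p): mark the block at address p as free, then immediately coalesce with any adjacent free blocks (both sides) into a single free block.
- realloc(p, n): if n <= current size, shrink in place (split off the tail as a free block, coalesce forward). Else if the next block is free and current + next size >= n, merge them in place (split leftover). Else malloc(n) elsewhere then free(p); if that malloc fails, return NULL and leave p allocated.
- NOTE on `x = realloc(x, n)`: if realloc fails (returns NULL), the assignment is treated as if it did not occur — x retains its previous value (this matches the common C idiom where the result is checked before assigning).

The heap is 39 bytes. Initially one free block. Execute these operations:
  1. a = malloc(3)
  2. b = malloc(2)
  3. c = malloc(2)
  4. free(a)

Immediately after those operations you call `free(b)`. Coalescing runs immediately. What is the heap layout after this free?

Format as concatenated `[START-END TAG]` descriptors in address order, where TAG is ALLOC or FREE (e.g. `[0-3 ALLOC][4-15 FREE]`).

Answer: [0-4 FREE][5-6 ALLOC][7-38 FREE]

Derivation:
Op 1: a = malloc(3) -> a = 0; heap: [0-2 ALLOC][3-38 FREE]
Op 2: b = malloc(2) -> b = 3; heap: [0-2 ALLOC][3-4 ALLOC][5-38 FREE]
Op 3: c = malloc(2) -> c = 5; heap: [0-2 ALLOC][3-4 ALLOC][5-6 ALLOC][7-38 FREE]
Op 4: free(a) -> (freed a); heap: [0-2 FREE][3-4 ALLOC][5-6 ALLOC][7-38 FREE]
free(b): b = 3 -> block [3-4 ALLOC]; mark free, coalesce with adjacent free neighbors -> [0-4 FREE][5-6 ALLOC][7-38 FREE]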